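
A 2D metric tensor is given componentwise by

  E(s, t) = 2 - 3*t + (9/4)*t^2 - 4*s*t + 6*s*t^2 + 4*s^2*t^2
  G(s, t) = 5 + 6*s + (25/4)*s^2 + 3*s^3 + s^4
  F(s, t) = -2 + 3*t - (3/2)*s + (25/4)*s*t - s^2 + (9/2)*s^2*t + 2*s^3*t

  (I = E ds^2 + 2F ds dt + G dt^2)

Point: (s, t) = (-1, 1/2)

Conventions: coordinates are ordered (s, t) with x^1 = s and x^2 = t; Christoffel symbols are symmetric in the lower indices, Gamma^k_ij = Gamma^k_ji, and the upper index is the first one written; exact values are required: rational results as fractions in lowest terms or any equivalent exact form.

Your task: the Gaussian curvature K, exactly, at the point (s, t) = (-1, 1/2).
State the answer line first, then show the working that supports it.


Answer: K = -64/5929

E = 41/16, F = -15/8, G = 13/4, EG - F^2 = 77/16 at the point
E_s = -5/2, E_t = 5/4, F_s = 17/8, F_t = -3/4, G_s = -3/2, G_t = 0
E_tt = 1/2, F_st = 13/4, G_ss = 13/2
By Brioschi, K is (det M1 - det M2) divided by (EG - F^2) squared.
M1 = [[-E_tt/2 + F_st - G_ss/2, E_s/2, F_s - E_t/2], [F_t - G_s/2, E, F], [G_t/2, F, G]] = [[-1/4, -5/4, 3/2], [0, 41/16, -15/8], [0, -15/8, 13/4]]; det M1 = -77/64
M2 = [[0, E_t/2, G_s/2], [E_t/2, E, F], [G_s/2, F, G]] = [[0, 5/8, -3/4], [5/8, 41/16, -15/8], [-3/4, -15/8, 13/4]]; det M2 = -61/64
det M1 - det M2 = -1/4; K = -1/4 / (77/16)^2 = -64/5929


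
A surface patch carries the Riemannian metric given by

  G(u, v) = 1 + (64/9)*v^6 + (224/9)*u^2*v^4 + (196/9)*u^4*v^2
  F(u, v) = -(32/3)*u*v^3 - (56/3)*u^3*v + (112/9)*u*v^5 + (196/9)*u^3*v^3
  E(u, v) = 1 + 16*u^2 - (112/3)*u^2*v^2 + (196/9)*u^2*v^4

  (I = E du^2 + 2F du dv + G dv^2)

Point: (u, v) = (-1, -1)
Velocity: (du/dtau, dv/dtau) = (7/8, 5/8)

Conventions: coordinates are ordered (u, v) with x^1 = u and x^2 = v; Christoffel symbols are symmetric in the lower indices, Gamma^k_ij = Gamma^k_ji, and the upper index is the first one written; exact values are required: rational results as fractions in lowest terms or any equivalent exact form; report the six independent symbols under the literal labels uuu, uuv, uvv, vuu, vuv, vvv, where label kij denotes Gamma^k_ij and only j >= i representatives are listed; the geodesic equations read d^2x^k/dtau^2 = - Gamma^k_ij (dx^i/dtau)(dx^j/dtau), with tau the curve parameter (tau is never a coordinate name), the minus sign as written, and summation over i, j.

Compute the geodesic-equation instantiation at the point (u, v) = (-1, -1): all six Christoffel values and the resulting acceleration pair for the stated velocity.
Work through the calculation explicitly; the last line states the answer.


E = 13/9, F = 44/9, G = 493/9 at the point
E_u = -8/9, E_v = -112/9, F_u = -100/9, F_v = -692/9, G_u = -1232/9, G_v = -1672/9
EG - F^2 = 497/9;  g^inv = (9/497) * [[493/9, -44/9], [-44/9, 13/9]]
first-kind symbols [ij,l] = (1/2)(d_i g_jl + d_j g_il - d_l g_ij): [uu,u] = E_u/2 = -4/9, [uu,v] = F_u - E_v/2 = -44/9, [uv,u] = E_v/2 = -56/9, [uv,v] = G_u/2 = -616/9, [vv,u] = F_v - G_u/2 = -76/9, [vv,v] = G_v/2 = -836/9
Gamma^u_ij = (G*[ij,u] - F*[ij,v])/(EG - F^2), Gamma^v_ij = (E*[ij,v] - F*[ij,u])/(EG - F^2)
Gamma_uuu = -4/497, Gamma_uuv = -8/71, Gamma_uvv = -76/497, Gamma_vuu = -44/497, Gamma_vuv = -88/71, Gamma_vvv = -836/497
d^2u/dtau^2 = -(Gamma_uuu*(7/8)^2 + 2*Gamma_uuv*(7/8)*(5/8) + Gamma_uvv*(5/8)^2) = 94/497
d^2v/dtau^2 = -(Gamma_vuu*(7/8)^2 + 2*Gamma_vuv*(7/8)*(5/8) + Gamma_vvv*(5/8)^2) = 1034/497

Answer: Gamma_uuu = -4/497, Gamma_uuv = -8/71, Gamma_uvv = -76/497, Gamma_vuu = -44/497, Gamma_vuv = -88/71, Gamma_vvv = -836/497; accelerations (d^2u/dtau^2, d^2v/dtau^2) = (94/497, 1034/497)


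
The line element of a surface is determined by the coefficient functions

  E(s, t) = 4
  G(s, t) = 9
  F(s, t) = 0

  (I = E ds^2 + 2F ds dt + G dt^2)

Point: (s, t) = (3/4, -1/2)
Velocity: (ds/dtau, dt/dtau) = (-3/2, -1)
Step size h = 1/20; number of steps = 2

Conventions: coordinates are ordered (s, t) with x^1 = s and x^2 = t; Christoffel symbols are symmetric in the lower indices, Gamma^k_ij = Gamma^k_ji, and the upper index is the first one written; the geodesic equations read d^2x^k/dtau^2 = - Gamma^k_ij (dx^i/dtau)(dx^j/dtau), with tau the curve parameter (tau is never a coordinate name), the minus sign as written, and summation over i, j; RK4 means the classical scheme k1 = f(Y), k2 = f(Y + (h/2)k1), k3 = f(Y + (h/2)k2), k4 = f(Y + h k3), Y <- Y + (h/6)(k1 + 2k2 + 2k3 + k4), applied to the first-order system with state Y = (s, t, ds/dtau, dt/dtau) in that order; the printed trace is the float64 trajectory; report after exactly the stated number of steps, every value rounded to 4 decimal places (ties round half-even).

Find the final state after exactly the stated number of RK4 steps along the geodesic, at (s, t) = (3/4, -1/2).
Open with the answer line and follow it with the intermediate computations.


Answer: s = 0.6000, t = -0.6000, ds/dtau = -1.5000, dt/dtau = -1.0000

f(Y) = (ds/dtau, dt/dtau, -Gamma^s_ij Y'^i Y'^j, -Gamma^t_ij Y'^i Y'^j) with the Gammas evaluated at the stage position; h = 0.050000; intermediate values shown to 6 dp
step 0: s = 0.7500, t = -0.5000, ds/dtau = -1.5000, dt/dtau = -1.0000
step 1:
  k1: at (s, t) = (0.750000, -0.500000), (ds/dtau, dt/dtau) = (-1.500000, -1.000000); Gamma_sss = 0.000000, Gamma_sst = 0.000000, Gamma_stt = 0.000000, Gamma_tss = 0.000000, Gamma_tst = 0.000000, Gamma_ttt = 0.000000; k1 = (-1.500000, -1.000000, 0.000000, 0.000000)
  k2: at (s, t) = (0.712500, -0.525000), (ds/dtau, dt/dtau) = (-1.500000, -1.000000); Gamma_sss = 0.000000, Gamma_sst = 0.000000, Gamma_stt = 0.000000, Gamma_tss = 0.000000, Gamma_tst = 0.000000, Gamma_ttt = 0.000000; k2 = (-1.500000, -1.000000, 0.000000, 0.000000)
  k3: at (s, t) = (0.712500, -0.525000), (ds/dtau, dt/dtau) = (-1.500000, -1.000000); Gamma_sss = 0.000000, Gamma_sst = 0.000000, Gamma_stt = 0.000000, Gamma_tss = 0.000000, Gamma_tst = 0.000000, Gamma_ttt = 0.000000; k3 = (-1.500000, -1.000000, 0.000000, 0.000000)
  k4: at (s, t) = (0.675000, -0.550000), (ds/dtau, dt/dtau) = (-1.500000, -1.000000); Gamma_sss = 0.000000, Gamma_sst = 0.000000, Gamma_stt = 0.000000, Gamma_tss = 0.000000, Gamma_tst = 0.000000, Gamma_ttt = 0.000000; k4 = (-1.500000, -1.000000, 0.000000, 0.000000)
  Y <- Y + (h/6)(k1 + 2k2 + 2k3 + k4): s = 0.6750, t = -0.5500, ds/dtau = -1.5000, dt/dtau = -1.0000
step 2:
  k1: at (s, t) = (0.675000, -0.550000), (ds/dtau, dt/dtau) = (-1.500000, -1.000000); Gamma_sss = 0.000000, Gamma_sst = 0.000000, Gamma_stt = 0.000000, Gamma_tss = 0.000000, Gamma_tst = 0.000000, Gamma_ttt = 0.000000; k1 = (-1.500000, -1.000000, 0.000000, 0.000000)
  k2: at (s, t) = (0.637500, -0.575000), (ds/dtau, dt/dtau) = (-1.500000, -1.000000); Gamma_sss = 0.000000, Gamma_sst = 0.000000, Gamma_stt = 0.000000, Gamma_tss = 0.000000, Gamma_tst = 0.000000, Gamma_ttt = 0.000000; k2 = (-1.500000, -1.000000, 0.000000, 0.000000)
  k3: at (s, t) = (0.637500, -0.575000), (ds/dtau, dt/dtau) = (-1.500000, -1.000000); Gamma_sss = 0.000000, Gamma_sst = 0.000000, Gamma_stt = 0.000000, Gamma_tss = 0.000000, Gamma_tst = 0.000000, Gamma_ttt = 0.000000; k3 = (-1.500000, -1.000000, 0.000000, 0.000000)
  k4: at (s, t) = (0.600000, -0.600000), (ds/dtau, dt/dtau) = (-1.500000, -1.000000); Gamma_sss = 0.000000, Gamma_sst = 0.000000, Gamma_stt = 0.000000, Gamma_tss = 0.000000, Gamma_tst = 0.000000, Gamma_ttt = 0.000000; k4 = (-1.500000, -1.000000, 0.000000, 0.000000)
  Y <- Y + (h/6)(k1 + 2k2 + 2k3 + k4): s = 0.6000, t = -0.6000, ds/dtau = -1.5000, dt/dtau = -1.0000


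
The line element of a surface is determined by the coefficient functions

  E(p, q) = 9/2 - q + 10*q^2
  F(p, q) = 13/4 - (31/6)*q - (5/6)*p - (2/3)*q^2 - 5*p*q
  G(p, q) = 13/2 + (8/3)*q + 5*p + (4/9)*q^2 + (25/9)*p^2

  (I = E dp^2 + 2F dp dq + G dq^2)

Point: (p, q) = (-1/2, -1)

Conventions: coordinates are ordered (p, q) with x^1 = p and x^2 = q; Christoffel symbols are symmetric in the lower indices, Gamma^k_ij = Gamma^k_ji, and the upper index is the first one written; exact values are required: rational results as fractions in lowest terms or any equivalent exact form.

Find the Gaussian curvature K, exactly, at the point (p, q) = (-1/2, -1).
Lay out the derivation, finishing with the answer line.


E = 31/2, F = 17/3, G = 89/36, EG - F^2 = 149/24 at the point
E_p = 0, E_q = -21, F_p = 25/6, F_q = -4/3, G_p = 20/9, G_q = 16/9
E_qq = 20, F_pq = -5, G_pp = 50/9
Using the Brioschi determinant formula for K from the metric derivatives:
M1 = [[-E_qq/2 + F_pq - G_pp/2, E_p/2, F_p - E_q/2], [F_q - G_p/2, E, F], [G_q/2, F, G]] = [[-160/9, 0, 44/3], [-22/9, 31/2, 17/3], [8/9, 17/3, 89/36]]; det M1 = -41764/81
M2 = [[0, E_q/2, G_p/2], [E_q/2, E, F], [G_p/2, F, G]] = [[0, -21/2, 10/9], [-21/2, 31/2, 17/3], [10/9, 17/3, 89/36]]; det M2 = -549401/1296
det M1 - det M2 = -118823/1296; K = -118823/1296 / (149/24)^2 = -475292/199809

Answer: K = -475292/199809


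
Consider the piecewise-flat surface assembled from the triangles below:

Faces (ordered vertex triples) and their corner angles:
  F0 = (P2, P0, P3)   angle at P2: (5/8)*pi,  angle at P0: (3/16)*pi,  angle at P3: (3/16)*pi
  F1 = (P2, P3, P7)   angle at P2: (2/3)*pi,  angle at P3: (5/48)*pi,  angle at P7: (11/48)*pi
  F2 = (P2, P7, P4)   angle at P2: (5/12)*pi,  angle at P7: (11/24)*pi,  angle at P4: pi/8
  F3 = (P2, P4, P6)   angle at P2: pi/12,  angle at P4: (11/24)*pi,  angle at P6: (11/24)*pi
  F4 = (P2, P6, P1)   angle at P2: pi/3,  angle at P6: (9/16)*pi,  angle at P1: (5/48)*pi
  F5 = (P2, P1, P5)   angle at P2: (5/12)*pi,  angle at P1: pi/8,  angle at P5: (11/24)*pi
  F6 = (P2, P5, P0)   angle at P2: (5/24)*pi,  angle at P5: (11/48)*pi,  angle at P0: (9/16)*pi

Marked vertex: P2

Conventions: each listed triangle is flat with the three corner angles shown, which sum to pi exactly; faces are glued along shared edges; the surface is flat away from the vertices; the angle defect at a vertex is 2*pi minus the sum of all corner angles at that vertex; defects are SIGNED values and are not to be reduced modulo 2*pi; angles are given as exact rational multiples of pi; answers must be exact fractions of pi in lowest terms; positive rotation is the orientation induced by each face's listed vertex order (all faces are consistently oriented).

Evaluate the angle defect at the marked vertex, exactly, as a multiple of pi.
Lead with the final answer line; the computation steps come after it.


Answer: defect(P2) = (-3/4)*pi

Sum of corner angles at P2: (11/4)*pi
defect = 2*pi - (11/4)*pi


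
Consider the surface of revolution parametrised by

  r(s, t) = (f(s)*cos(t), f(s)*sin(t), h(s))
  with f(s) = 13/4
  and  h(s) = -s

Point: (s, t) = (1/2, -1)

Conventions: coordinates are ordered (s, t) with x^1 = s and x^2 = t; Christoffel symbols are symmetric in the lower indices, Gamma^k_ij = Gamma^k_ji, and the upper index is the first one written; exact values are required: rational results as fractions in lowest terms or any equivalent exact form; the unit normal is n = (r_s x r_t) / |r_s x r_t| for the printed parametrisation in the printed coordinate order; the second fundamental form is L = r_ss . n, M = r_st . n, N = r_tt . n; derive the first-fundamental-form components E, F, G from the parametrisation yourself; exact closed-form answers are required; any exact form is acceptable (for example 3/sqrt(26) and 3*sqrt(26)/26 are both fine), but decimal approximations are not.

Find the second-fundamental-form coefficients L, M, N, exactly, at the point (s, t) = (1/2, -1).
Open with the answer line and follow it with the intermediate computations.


Answer: L = 0, M = 0, N = -13/4

f = 13/4, f' = 0, f'' = 0, h' = -1, h'' = 0
E = 1, F = 0, G = 169/16; answer radicand W^2 = 1
unnormalised second-form numerators: l = 0, m = 0, n = -13/4; L = l/sqrt(1), and similarly M = m/sqrt(W^2), N = n/sqrt(W^2)


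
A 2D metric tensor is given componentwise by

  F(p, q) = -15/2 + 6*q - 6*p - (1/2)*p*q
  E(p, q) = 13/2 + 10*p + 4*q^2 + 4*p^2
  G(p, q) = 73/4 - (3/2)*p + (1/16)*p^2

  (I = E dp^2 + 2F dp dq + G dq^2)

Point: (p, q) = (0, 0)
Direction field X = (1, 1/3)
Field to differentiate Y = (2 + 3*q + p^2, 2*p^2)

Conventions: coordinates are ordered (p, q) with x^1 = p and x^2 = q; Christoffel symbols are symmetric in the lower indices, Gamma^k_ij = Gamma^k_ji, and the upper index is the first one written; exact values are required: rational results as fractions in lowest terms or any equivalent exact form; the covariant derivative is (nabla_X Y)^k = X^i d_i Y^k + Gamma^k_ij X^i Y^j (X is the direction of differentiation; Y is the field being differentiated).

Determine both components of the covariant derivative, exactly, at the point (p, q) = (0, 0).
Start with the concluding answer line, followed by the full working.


Answer: (nabla_X Y)^p = 1209/499, (nabla_X Y)^q = -50/499

E = 13/2, F = -15/2, G = 73/4 at the point
E_p = 10, E_q = 0, F_p = -6, F_q = 6, G_p = -3/2, G_q = 0
EG - F^2 = 499/8;  g^inv = (8/499) * [[73/4, 15/2], [15/2, 13/2]]
first-kind symbols [ij,l] = (1/2)(d_i g_jl + d_j g_il - d_l g_ij): [pp,p] = E_p/2 = 5, [pp,q] = F_p - E_q/2 = -6, [pq,p] = E_q/2 = 0, [pq,q] = G_p/2 = -3/4, [qq,p] = F_q - G_p/2 = 27/4, [qq,q] = G_q/2 = 0
Gamma^p_ij = (G*[ij,p] - F*[ij,q])/(EG - F^2), Gamma^q_ij = (E*[ij,q] - F*[ij,p])/(EG - F^2)
Gamma_ppp = 370/499, Gamma_ppq = -45/499, Gamma_pqq = 1971/998, Gamma_qpp = -12/499, Gamma_qpq = -39/499, Gamma_qqq = 405/499
X = (1, 1/3), Y = (2, 0) at the point


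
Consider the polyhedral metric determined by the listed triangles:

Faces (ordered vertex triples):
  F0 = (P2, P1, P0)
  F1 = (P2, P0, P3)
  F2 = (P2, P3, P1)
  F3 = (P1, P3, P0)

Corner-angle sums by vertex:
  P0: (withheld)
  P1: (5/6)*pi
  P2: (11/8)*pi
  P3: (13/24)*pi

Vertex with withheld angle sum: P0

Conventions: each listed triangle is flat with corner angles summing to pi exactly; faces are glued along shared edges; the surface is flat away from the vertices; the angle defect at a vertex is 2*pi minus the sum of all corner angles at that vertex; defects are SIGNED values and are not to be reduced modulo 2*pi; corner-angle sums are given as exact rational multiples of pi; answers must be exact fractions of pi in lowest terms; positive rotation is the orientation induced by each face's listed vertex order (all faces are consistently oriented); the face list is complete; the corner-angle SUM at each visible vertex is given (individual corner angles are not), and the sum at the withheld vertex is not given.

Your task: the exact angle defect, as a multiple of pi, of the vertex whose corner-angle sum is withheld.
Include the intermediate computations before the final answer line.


V = 4, E = 6, F = 4; chi = V - E + F = 2
Gauss-Bonnet: total defect = 2*pi*chi = 4*pi; visible defects sum to (13/4)*pi

Answer: defect(P0) = (3/4)*pi


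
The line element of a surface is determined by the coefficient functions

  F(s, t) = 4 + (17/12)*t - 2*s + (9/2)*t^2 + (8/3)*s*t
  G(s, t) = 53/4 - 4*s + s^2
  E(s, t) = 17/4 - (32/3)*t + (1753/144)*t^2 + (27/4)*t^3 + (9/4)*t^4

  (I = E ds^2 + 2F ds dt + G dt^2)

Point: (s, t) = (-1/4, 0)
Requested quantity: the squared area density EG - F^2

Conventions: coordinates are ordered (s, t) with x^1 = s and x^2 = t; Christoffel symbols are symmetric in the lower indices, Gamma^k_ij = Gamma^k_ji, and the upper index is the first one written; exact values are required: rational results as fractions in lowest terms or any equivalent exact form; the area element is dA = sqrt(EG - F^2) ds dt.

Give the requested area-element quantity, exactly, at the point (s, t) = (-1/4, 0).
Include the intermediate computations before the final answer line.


E = 17/4, F = 9/2, G = 229/16; EG - F^2 = 2597/64

Answer: EG - F^2 = 2597/64


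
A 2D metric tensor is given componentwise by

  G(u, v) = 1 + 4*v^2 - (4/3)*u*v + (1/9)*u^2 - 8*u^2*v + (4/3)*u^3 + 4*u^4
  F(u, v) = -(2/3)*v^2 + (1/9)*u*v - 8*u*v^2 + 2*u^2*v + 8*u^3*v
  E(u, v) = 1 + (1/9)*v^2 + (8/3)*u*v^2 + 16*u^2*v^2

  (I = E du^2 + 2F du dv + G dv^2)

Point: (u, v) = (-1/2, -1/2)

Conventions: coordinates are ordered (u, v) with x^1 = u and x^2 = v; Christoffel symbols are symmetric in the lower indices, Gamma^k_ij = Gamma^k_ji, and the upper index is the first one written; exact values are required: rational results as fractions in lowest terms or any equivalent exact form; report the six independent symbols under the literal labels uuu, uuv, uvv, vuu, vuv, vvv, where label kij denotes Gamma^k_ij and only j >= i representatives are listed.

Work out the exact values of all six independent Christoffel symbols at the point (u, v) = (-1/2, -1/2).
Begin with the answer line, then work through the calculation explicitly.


Answer: Gamma_uuu = -12/25, Gamma_uuv = -2/5, Gamma_uvv = -12/25, Gamma_vuu = -96/125, Gamma_vuv = -16/25, Gamma_vvv = -96/125

E = 61/36, F = 10/9, G = 25/9 at the point
E_u = -10/3, E_v = -25/9, F_u = -73/18, F_v = -35/9, G_u = -40/9, G_v = -16/3
EG - F^2 = 125/36;  g^inv = (36/125) * [[25/9, -10/9], [-10/9, 61/36]]
first-kind symbols [ij,l] = (1/2)(d_i g_jl + d_j g_il - d_l g_ij): [uu,u] = E_u/2 = -5/3, [uu,v] = F_u - E_v/2 = -8/3, [uv,u] = E_v/2 = -25/18, [uv,v] = G_u/2 = -20/9, [vv,u] = F_v - G_u/2 = -5/3, [vv,v] = G_v/2 = -8/3
Gamma^u_ij = (G*[ij,u] - F*[ij,v])/(EG - F^2), Gamma^v_ij = (E*[ij,v] - F*[ij,u])/(EG - F^2)


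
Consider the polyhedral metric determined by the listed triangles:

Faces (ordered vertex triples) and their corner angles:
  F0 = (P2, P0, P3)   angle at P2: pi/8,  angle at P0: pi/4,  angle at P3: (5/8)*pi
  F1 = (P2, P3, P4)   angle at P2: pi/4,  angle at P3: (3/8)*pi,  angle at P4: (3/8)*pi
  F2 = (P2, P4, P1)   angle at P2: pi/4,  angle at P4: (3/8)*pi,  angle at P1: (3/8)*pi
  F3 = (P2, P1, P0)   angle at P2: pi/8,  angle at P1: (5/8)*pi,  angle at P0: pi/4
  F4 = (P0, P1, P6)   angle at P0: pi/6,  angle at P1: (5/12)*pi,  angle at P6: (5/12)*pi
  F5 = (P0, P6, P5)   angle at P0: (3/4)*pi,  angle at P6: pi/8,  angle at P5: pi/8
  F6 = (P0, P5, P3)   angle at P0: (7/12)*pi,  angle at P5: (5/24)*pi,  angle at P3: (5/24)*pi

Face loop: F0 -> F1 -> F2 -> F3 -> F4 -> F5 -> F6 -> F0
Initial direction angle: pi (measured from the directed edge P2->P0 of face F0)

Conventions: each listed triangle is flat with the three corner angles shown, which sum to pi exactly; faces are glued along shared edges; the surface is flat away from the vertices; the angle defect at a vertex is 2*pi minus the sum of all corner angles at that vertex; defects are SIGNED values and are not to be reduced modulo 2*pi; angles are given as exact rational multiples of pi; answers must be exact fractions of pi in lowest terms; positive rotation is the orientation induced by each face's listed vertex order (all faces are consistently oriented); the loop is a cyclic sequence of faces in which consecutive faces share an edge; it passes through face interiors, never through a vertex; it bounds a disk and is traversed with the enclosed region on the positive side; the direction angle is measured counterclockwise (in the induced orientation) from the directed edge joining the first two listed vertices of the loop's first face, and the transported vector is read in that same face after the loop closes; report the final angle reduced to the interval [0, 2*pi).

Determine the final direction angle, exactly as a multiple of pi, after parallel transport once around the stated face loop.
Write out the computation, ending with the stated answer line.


enclosed vertex P0: corner angles sum to 2*pi, defect = 2*pi - 2*pi = 0
enclosed vertex P2: corner angles sum to (3/4)*pi, defect = 2*pi - (3/4)*pi = (5/4)*pi
the rotation equals the total enclosed defect, so the final angle is initial + defects (mod 2*pi)
final angle = pi + (5/4)*pi = pi/4 (mod 2*pi)

Answer: final direction angle = pi/4


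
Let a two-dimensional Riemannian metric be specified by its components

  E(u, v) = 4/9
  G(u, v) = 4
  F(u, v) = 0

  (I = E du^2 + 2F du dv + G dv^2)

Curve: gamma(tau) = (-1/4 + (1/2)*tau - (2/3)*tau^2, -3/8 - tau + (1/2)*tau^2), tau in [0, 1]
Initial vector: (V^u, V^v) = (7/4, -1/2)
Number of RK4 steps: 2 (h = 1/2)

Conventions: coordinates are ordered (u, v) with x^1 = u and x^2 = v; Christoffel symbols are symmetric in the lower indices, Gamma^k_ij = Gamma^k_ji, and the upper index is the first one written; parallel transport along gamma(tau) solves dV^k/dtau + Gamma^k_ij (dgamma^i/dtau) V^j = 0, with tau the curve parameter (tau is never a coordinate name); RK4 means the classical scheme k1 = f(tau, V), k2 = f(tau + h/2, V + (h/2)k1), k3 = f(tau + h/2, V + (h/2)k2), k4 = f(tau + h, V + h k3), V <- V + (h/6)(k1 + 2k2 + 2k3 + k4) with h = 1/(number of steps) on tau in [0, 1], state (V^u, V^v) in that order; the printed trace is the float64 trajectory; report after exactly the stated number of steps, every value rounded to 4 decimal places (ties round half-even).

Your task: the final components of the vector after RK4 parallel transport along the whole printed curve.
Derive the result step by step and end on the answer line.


gamma'(tau) = (1/2 - (4/3)*tau, -1 + tau); f(tau, V)^k = -Gamma^k_ij(gamma(tau)) gamma'^i(tau) V^j; h = 1/2; intermediate values shown to 6 dp
curve data and Christoffel symbols at the stage parameters:
  tau = 0.000000: gamma = (-0.250000, -0.375000), gamma' = (0.500000, -1.000000); Gamma_uuu = 0.000000, Gamma_uuv = 0.000000, Gamma_uvv = 0.000000, Gamma_vuu = 0.000000, Gamma_vuv = 0.000000, Gamma_vvv = 0.000000
  tau = 0.250000: gamma = (-0.166667, -0.593750), gamma' = (0.166667, -0.750000); Gamma_uuu = 0.000000, Gamma_uuv = 0.000000, Gamma_uvv = 0.000000, Gamma_vuu = 0.000000, Gamma_vuv = 0.000000, Gamma_vvv = 0.000000
  tau = 0.500000: gamma = (-0.166667, -0.750000), gamma' = (-0.166667, -0.500000); Gamma_uuu = 0.000000, Gamma_uuv = 0.000000, Gamma_uvv = 0.000000, Gamma_vuu = 0.000000, Gamma_vuv = 0.000000, Gamma_vvv = 0.000000
  tau = 0.750000: gamma = (-0.250000, -0.843750), gamma' = (-0.500000, -0.250000); Gamma_uuu = 0.000000, Gamma_uuv = 0.000000, Gamma_uvv = 0.000000, Gamma_vuu = 0.000000, Gamma_vuv = 0.000000, Gamma_vvv = 0.000000
  tau = 1.000000: gamma = (-0.416667, -0.875000), gamma' = (-0.833333, 0.000000); Gamma_uuu = 0.000000, Gamma_uuv = 0.000000, Gamma_uvv = 0.000000, Gamma_vuu = 0.000000, Gamma_vuv = 0.000000, Gamma_vvv = 0.000000
step 0: V^u = 1.7500, V^v = -0.5000
step 1: k1 = (0.000000, 0.000000), k2 = (0.000000, 0.000000), k3 = (0.000000, 0.000000), k4 = (0.000000, 0.000000); V <- V + (h/6)(k1 + 2k2 + 2k3 + k4): V^u = 1.7500, V^v = -0.5000
step 2: k1 = (0.000000, 0.000000), k2 = (0.000000, 0.000000), k3 = (0.000000, 0.000000), k4 = (0.000000, 0.000000); V <- V + (h/6)(k1 + 2k2 + 2k3 + k4): V^u = 1.7500, V^v = -0.5000

Answer: V^u = 1.7500, V^v = -0.5000


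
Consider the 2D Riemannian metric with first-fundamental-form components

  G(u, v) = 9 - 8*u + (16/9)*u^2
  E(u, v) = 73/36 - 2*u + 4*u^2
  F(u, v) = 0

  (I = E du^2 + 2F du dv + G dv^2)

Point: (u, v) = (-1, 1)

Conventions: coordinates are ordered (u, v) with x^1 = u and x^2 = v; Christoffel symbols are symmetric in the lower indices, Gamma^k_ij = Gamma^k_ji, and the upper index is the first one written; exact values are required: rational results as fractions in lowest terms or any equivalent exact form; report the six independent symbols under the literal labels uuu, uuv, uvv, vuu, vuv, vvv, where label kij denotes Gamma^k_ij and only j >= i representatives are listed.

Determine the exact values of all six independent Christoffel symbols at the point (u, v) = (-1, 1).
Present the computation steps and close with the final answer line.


E = 289/36, F = 0, G = 169/9 at the point
E_u = -10, E_v = 0, F_u = 0, F_v = 0, G_u = -104/9, G_v = 0
EG - F^2 = 48841/324;  g^inv = (324/48841) * [[169/9, 0], [0, 289/36]]
first-kind symbols [ij,l] = (1/2)(d_i g_jl + d_j g_il - d_l g_ij): [uu,u] = E_u/2 = -5, [uu,v] = F_u - E_v/2 = 0, [uv,u] = E_v/2 = 0, [uv,v] = G_u/2 = -52/9, [vv,u] = F_v - G_u/2 = 52/9, [vv,v] = G_v/2 = 0
Gamma^u_ij = (G*[ij,u] - F*[ij,v])/(EG - F^2), Gamma^v_ij = (E*[ij,v] - F*[ij,u])/(EG - F^2)

Answer: Gamma_uuu = -180/289, Gamma_uuv = 0, Gamma_uvv = 208/289, Gamma_vuu = 0, Gamma_vuv = -4/13, Gamma_vvv = 0


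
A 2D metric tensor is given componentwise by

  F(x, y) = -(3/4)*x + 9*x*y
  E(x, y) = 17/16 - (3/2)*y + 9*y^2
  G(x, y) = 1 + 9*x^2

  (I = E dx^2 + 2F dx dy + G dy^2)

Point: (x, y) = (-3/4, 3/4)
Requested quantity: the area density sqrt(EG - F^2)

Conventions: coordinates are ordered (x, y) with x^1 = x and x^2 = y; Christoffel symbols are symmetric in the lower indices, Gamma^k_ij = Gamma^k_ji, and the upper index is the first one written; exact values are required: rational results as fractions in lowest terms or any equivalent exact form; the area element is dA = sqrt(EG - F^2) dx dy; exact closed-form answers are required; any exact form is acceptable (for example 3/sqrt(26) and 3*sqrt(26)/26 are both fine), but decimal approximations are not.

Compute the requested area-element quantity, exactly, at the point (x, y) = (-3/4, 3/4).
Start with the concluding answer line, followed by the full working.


Answer: sqrt(EG - F^2) = sqrt(161)/4

E = 5, F = -9/2, G = 97/16; EG - F^2 = 161/16


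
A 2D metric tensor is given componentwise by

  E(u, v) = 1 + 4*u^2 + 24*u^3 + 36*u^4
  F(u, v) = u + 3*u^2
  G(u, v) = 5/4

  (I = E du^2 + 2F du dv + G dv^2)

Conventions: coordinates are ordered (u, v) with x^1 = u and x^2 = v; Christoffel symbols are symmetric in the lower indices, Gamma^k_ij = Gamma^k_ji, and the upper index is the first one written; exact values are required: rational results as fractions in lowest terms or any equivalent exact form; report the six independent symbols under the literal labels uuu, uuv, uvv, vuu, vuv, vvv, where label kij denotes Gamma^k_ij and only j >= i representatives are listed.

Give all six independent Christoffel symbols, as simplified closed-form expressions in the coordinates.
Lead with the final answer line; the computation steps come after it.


Answer: Gamma_uuu = (288*u^3 + 144*u^2 + 16*u)/(144*u^4 + 96*u^3 + 16*u^2 + 5), Gamma_uuv = 0, Gamma_uvv = 0, Gamma_vuu = (24*u + 4)/(144*u^4 + 96*u^3 + 16*u^2 + 5), Gamma_vuv = 0, Gamma_vvv = 0

E = 1 + 4*u^2 + 24*u^3 + 36*u^4; F = u + 3*u^2; G = 5/4
Gamma^k_ij = (1/2) g^{kl} (d_i g_jl + d_j g_il - d_l g_ij), with g^inv = (1/(EG-F^2)) [[G, -F], [-F, E]]
first partials: E_u = 8*u + 72*u^2 + 144*u^3, E_v = 0, F_u = 1 + 6*u, F_v = 0, G_u = 0, G_v = 0
D = EG - F^2 = 5/4 + 4*u^2 + 24*u^3 + 36*u^4
expanded: Gamma^u_uu = (G E_u - 2F F_u + F E_v)/(2D), Gamma^u_uv = (G E_v - F G_u)/(2D), Gamma^u_vv = (2G F_v - G G_u - F G_v)/(2D), Gamma^v_uu = (2E F_u - E E_v - F E_u)/(2D), Gamma^v_uv = (E G_u - F E_v)/(2D), Gamma^v_vv = (E G_v - 2F F_v + F G_u)/(2D); substitute and cancel common factors


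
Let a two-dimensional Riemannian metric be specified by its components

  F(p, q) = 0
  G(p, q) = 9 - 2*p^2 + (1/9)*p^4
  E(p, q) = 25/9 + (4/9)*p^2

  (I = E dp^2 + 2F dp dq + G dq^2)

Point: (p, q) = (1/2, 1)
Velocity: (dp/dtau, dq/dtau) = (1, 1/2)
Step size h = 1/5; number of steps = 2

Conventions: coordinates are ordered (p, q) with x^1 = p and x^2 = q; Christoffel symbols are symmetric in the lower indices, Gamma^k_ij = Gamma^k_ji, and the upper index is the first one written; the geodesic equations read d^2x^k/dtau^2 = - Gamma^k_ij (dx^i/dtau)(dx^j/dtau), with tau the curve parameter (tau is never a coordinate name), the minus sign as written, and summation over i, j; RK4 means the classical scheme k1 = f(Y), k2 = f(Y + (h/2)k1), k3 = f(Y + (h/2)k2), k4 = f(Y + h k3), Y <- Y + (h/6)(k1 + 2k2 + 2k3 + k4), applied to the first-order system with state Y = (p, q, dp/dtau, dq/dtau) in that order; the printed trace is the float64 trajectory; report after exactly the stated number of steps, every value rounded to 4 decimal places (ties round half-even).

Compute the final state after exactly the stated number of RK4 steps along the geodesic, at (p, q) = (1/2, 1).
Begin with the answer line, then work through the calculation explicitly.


Answer: p = 0.8841, q = 1.2119, dp/dtau = 0.9130, dq/dtau = 0.5668

f(Y) = (dp/dtau, dq/dtau, -Gamma^p_ij Y'^i Y'^j, -Gamma^q_ij Y'^i Y'^j) with the Gammas evaluated at the stage position; h = 0.200000; intermediate values shown to 6 dp
step 0: p = 0.5000, q = 1.0000, dp/dtau = 1.0000, dq/dtau = 0.5000
step 1:
  k1: at (p, q) = (0.500000, 1.000000), (dp/dtau, dq/dtau) = (1.000000, 0.500000); Gamma_ppp = 0.076923, Gamma_ppq = 0.000000, Gamma_pqq = 0.336538, Gamma_qpp = 0.000000, Gamma_qpq = -0.114286, Gamma_qqq = 0.000000; k1 = (1.000000, 0.500000, -0.161058, 0.114286)
  k2: at (p, q) = (0.600000, 1.050000), (dp/dtau, dq/dtau) = (0.983894, 0.511429); Gamma_ppp = 0.090772, Gamma_ppq = 0.000000, Gamma_pqq = 0.392133, Gamma_qpp = 0.000000, Gamma_qpq = -0.138889, Gamma_qqq = 0.000000; k2 = (0.983894, 0.511429, -0.190437, 0.139775)
  k3: at (p, q) = (0.598389, 1.051143), (dp/dtau, dq/dtau) = (0.980956, 0.513978); Gamma_ppp = 0.090554, Gamma_ppq = 0.000000, Gamma_pqq = 0.391282, Gamma_qpp = 0.000000, Gamma_qpq = -0.138485, Gamma_qqq = 0.000000; k3 = (0.980956, 0.513978, -0.190504, 0.139646)
  k4: at (p, q) = (0.696191, 1.102796), (dp/dtau, dq/dtau) = (0.961899, 0.527929); Gamma_ppp = 0.103374, Gamma_ppq = 0.000000, Gamma_pqq = 0.440131, Gamma_qpp = 0.000000, Gamma_qpq = -0.163515, Gamma_qqq = 0.000000; k4 = (0.961899, 0.527929, -0.218315, 0.166071)
  Y <- Y + (h/6)(k1 + 2k2 + 2k3 + k4): p = 0.6964, q = 1.1026, dp/dtau = 0.9620, dq/dtau = 0.5280
step 2:
  k1: at (p, q) = (0.696387, 1.102625), (dp/dtau, dq/dtau) = (0.961958, 0.527973); Gamma_ppp = 0.103399, Gamma_ppq = 0.000000, Gamma_pqq = 0.440223, Gamma_qpp = 0.000000, Gamma_qpq = -0.163566, Gamma_qqq = 0.000000; k1 = (0.961958, 0.527973, -0.218396, 0.166147)
  k2: at (p, q) = (0.792582, 1.155422), (dp/dtau, dq/dtau) = (0.940118, 0.544588); Gamma_ppp = 0.115231, Gamma_ppq = 0.000000, Gamma_pqq = 0.482347, Gamma_qpp = 0.000000, Gamma_qpq = -0.189345, Gamma_qqq = 0.000000; k2 = (0.940118, 0.544588, -0.244897, 0.193881)
  k3: at (p, q) = (0.790399, 1.157084), (dp/dtau, dq/dtau) = (0.937468, 0.547361); Gamma_ppp = 0.114972, Gamma_ppq = 0.000000, Gamma_pqq = 0.481459, Gamma_qpp = 0.000000, Gamma_qpq = -0.188746, Gamma_qqq = 0.000000; k3 = (0.937468, 0.547361, -0.245290, 0.193704)
  k4: at (p, q) = (0.883880, 1.212097), (dp/dtau, dq/dtau) = (0.912900, 0.566714); Gamma_ppp = 0.125708, Gamma_ppq = 0.000000, Gamma_pqq = 0.516580, Gamma_qpp = 0.000000, Gamma_qpq = -0.215089, Gamma_qqq = 0.000000; k4 = (0.912900, 0.566714, -0.270670, 0.222554)
  Y <- Y + (h/6)(k1 + 2k2 + 2k3 + k4): p = 0.8841, q = 1.2119, dp/dtau = 0.9130, dq/dtau = 0.5668


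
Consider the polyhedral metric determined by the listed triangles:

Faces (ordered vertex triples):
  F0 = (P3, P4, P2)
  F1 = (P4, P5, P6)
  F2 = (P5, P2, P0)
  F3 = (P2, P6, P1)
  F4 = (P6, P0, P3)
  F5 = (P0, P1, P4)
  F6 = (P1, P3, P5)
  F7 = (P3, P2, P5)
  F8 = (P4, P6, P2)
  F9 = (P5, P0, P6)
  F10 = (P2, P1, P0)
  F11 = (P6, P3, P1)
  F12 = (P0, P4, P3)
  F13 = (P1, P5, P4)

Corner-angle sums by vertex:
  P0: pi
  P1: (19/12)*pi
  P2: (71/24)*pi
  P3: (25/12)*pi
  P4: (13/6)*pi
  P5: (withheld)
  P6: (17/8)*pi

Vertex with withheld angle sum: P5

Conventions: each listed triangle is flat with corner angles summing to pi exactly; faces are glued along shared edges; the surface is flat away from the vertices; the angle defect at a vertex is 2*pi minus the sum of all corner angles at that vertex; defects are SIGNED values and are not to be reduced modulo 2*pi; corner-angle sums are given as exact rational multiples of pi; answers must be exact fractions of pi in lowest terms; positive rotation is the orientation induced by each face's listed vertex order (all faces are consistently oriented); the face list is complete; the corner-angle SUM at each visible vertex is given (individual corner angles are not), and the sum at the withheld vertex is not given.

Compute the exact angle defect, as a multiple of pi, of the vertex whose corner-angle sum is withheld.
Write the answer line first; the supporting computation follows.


Answer: defect(P5) = -pi/12

V = 7, E = 21, F = 14; chi = V - E + F = 0
Gauss-Bonnet: total defect = 2*pi*chi = 0; visible defects sum to pi/12


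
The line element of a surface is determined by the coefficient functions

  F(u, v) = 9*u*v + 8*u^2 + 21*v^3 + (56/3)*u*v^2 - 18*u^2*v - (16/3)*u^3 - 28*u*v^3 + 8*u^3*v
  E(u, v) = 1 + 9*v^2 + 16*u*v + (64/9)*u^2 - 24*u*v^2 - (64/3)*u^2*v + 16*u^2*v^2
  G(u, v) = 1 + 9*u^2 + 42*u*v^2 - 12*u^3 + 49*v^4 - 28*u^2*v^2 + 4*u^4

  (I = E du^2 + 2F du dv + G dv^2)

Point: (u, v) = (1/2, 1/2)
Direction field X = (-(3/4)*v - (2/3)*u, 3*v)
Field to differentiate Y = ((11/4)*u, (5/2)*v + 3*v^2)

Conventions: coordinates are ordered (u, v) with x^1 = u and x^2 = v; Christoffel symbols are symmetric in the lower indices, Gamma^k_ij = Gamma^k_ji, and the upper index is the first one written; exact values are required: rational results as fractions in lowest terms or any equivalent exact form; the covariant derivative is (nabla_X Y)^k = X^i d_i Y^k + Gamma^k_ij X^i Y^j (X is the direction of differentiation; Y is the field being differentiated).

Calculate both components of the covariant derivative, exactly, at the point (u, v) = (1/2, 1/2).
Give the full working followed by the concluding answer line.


E = 157/36, F = 121/24, G = 137/16 at the point
E_u = 22/9, E_v = 11/3, F_u = 11/3, F_v = 187/12, G_u = 11/2, G_v = 77/2
EG - F^2 = 1717/144;  g^inv = (144/1717) * [[137/16, -121/24], [-121/24, 157/36]]
first-kind symbols [ij,l] = (1/2)(d_i g_jl + d_j g_il - d_l g_ij): [uu,u] = E_u/2 = 11/9, [uu,v] = F_u - E_v/2 = 11/6, [uv,u] = E_v/2 = 11/6, [uv,v] = G_u/2 = 11/4, [vv,u] = F_v - G_u/2 = 77/6, [vv,v] = G_v/2 = 77/4
Gamma^u_ij = (G*[ij,u] - F*[ij,v])/(EG - F^2), Gamma^v_ij = (E*[ij,v] - F*[ij,u])/(EG - F^2)
Gamma_uuu = 176/1717, Gamma_uuv = 264/1717, Gamma_uvv = 1848/1717, Gamma_vuu = 264/1717, Gamma_vuv = 396/1717, Gamma_vvv = 2772/1717
X = (-17/24, 3/2), Y = (11/8, 2) at the point

Answer: (nabla_X Y)^u = 211057/164832, (nabla_X Y)^v = 179839/13736


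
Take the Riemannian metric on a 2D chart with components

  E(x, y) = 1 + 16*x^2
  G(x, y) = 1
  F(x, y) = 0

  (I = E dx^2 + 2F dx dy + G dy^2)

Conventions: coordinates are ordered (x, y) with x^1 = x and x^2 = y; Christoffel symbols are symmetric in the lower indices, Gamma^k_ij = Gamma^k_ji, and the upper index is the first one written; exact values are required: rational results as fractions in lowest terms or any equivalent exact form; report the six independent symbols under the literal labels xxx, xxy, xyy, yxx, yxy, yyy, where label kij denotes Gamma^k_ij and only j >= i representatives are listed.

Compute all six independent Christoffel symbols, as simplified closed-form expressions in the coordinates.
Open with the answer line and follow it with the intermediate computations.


Answer: Gamma_xxx = 16*x/(16*x^2 + 1), Gamma_xxy = 0, Gamma_xyy = 0, Gamma_yxx = 0, Gamma_yxy = 0, Gamma_yyy = 0

E = 1 + 16*x^2; F = 0; G = 1
Gamma^k_ij = (1/2) g^{kl} (d_i g_jl + d_j g_il - d_l g_ij), with g^inv = (1/(EG-F^2)) [[G, -F], [-F, E]]
first partials: E_x = 32*x, E_y = 0, F_x = 0, F_y = 0, G_x = 0, G_y = 0
D = EG - F^2 = 1 + 16*x^2
expanded: Gamma^x_xx = (G E_x - 2F F_x + F E_y)/(2D), Gamma^x_xy = (G E_y - F G_x)/(2D), Gamma^x_yy = (2G F_y - G G_x - F G_y)/(2D), Gamma^y_xx = (2E F_x - E E_y - F E_x)/(2D), Gamma^y_xy = (E G_x - F E_y)/(2D), Gamma^y_yy = (E G_y - 2F F_y + F G_x)/(2D); substitute and cancel common factors


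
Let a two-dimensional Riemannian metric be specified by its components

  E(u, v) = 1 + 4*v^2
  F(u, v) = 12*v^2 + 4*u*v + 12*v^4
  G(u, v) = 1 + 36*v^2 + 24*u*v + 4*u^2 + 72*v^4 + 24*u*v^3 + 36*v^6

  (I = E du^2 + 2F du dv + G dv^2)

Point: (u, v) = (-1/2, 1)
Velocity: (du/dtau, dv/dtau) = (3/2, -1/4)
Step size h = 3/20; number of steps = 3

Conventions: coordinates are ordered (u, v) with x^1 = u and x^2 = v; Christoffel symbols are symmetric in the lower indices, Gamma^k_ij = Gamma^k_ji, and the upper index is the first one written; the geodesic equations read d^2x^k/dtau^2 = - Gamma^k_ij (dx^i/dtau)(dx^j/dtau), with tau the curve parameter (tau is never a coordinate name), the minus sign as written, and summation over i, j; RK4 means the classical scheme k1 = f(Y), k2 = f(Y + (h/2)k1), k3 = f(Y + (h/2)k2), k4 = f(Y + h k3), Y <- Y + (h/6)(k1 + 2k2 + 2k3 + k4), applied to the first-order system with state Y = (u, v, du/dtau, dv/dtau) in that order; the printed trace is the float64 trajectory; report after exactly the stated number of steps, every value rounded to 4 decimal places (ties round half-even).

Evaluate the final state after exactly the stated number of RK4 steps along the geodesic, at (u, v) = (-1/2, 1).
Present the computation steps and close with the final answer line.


f(Y) = (du/dtau, dv/dtau, -Gamma^u_ij Y'^i Y'^j, -Gamma^v_ij Y'^i Y'^j) with the Gammas evaluated at the stage position; h = 0.150000; intermediate values shown to 6 dp
step 0: u = -0.5000, v = 1.0000, du/dtau = 1.5000, dv/dtau = -0.2500
step 1:
  k1: at (u, v) = (-0.500000, 1.000000), (du/dtau, dv/dtau) = (1.500000, -0.250000); Gamma_uuu = 0.000000, Gamma_uuv = 0.031746, Gamma_uvv = 0.380952, Gamma_vuu = 0.000000, Gamma_vuv = 0.174603, Gamma_vvv = 2.095238; k1 = (1.500000, -0.250000, 0.000000, 0.000000)
  k2: at (u, v) = (-0.387500, 0.981250), (du/dtau, dv/dtau) = (1.500000, -0.250000); Gamma_uuu = 0.000000, Gamma_uuv = 0.032415, Gamma_uvv = 0.378137, Gamma_vuu = 0.000000, Gamma_vuv = 0.178074, Gamma_vvv = 2.077354; k2 = (1.500000, -0.250000, 0.000677, 0.003721)
  k3: at (u, v) = (-0.387500, 0.981250), (du/dtau, dv/dtau) = (1.500051, -0.249721); Gamma_uuu = 0.000000, Gamma_uuv = 0.032415, Gamma_uvv = 0.378137, Gamma_vuu = 0.000000, Gamma_vuv = 0.178074, Gamma_vvv = 2.077354; k3 = (1.500051, -0.249721, 0.000704, 0.003866)
  k4: at (u, v) = (-0.274992, 0.962542), (du/dtau, dv/dtau) = (1.500106, -0.249420); Gamma_uuu = 0.000000, Gamma_uuv = 0.033033, Gamma_uvv = 0.374535, Gamma_vuu = 0.000000, Gamma_vuv = 0.181473, Gamma_vvv = 2.057609; k4 = (1.500106, -0.249420, 0.001419, 0.007794)
  Y <- Y + (h/6)(k1 + 2k2 + 2k3 + k4): u = -0.2750, v = 0.9625, du/dtau = 1.5001, dv/dtau = -0.2494
step 2:
  k1: at (u, v) = (-0.274995, 0.962528), (du/dtau, dv/dtau) = (1.500105, -0.249426); Gamma_uuu = 0.000000, Gamma_uuv = 0.033034, Gamma_uvv = 0.374544, Gamma_vuu = 0.000000, Gamma_vuv = 0.181478, Gamma_vvv = 2.057624; k1 = (1.500105, -0.249426, 0.001419, 0.007794)
  k2: at (u, v) = (-0.162487, 0.943822), (du/dtau, dv/dtau) = (1.500211, -0.248841); Gamma_uuu = 0.000000, Gamma_uuv = 0.033600, Gamma_uvv = 0.370179, Gamma_vuu = 0.000000, Gamma_vuv = 0.184809, Gamma_vvv = 2.036074; k2 = (1.500211, -0.248841, 0.002165, 0.011906)
  k3: at (u, v) = (-0.162479, 0.943865), (du/dtau, dv/dtau) = (1.500267, -0.248533); Gamma_uuu = 0.000000, Gamma_uuv = 0.033596, Gamma_uvv = 0.370153, Gamma_vuu = 0.000000, Gamma_vuv = 0.184792, Gamma_vvv = 2.036029; k3 = (1.500267, -0.248533, 0.002189, 0.012043)
  k4: at (u, v) = (-0.049955, 0.925249), (du/dtau, dv/dtau) = (1.500433, -0.247619); Gamma_uuu = 0.000000, Gamma_uuv = 0.034095, Gamma_uvv = 0.364982, Gamma_vuu = 0.000000, Gamma_vuv = 0.188010, Gamma_vvv = 2.012606; k4 = (1.500433, -0.247619, 0.002956, 0.016302)
  Y <- Y + (h/6)(k1 + 2k2 + 2k3 + k4): u = -0.0500, v = 0.9252, du/dtau = 1.5004, dv/dtau = -0.2476
step 3:
  k1: at (u, v) = (-0.049957, 0.925234), (du/dtau, dv/dtau) = (1.500432, -0.247626); Gamma_uuu = 0.000000, Gamma_uuv = 0.034097, Gamma_uvv = 0.364990, Gamma_vuu = 0.000000, Gamma_vuv = 0.188016, Gamma_vvv = 2.012621; k1 = (1.500432, -0.247626, 0.002956, 0.016302)
  k2: at (u, v) = (0.062575, 0.906662), (du/dtau, dv/dtau) = (1.500653, -0.246403); Gamma_uuu = 0.000000, Gamma_uuv = 0.034530, Gamma_uvv = 0.359054, Gamma_vuu = 0.000000, Gamma_vuv = 0.191128, Gamma_vvv = 1.987408; k2 = (1.500653, -0.246403, 0.003736, 0.020680)
  k3: at (u, v) = (0.062592, 0.906753), (du/dtau, dv/dtau) = (1.500712, -0.246075); Gamma_uuu = 0.000000, Gamma_uuv = 0.034520, Gamma_uvv = 0.359007, Gamma_vuu = 0.000000, Gamma_vuv = 0.191093, Gamma_vvv = 1.987328; k3 = (1.500712, -0.246075, 0.003757, 0.020798)
  k4: at (u, v) = (0.175149, 0.888322), (du/dtau, dv/dtau) = (1.500995, -0.244506); Gamma_uuu = 0.000000, Gamma_uuv = 0.034873, Gamma_uvv = 0.352287, Gamma_vuu = 0.000000, Gamma_vuv = 0.194050, Gamma_vvv = 1.960306; k4 = (1.500995, -0.244506, 0.004536, 0.025240)
  Y <- Y + (h/6)(k1 + 2k2 + 2k3 + k4): u = 0.1751, v = 0.8883, du/dtau = 1.5010, dv/dtau = -0.2445

Answer: u = 0.1751, v = 0.8883, du/dtau = 1.5010, dv/dtau = -0.2445
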